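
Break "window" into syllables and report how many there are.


Word: "window"
Syllable breakdown: win / dow
Counting: 2 parts
= 2 syllables


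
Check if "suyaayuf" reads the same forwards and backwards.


Word: "suyaayuf"
Reversed: "fuyaayus"
Forward == Backward? suyaayuf != fuyaayus
Palindrome = No


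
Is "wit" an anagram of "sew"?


Word 1: "sew" → sorted: esw
Word 2: "wit" → sorted: itw
Same letters? esw != itw
Anagram = No


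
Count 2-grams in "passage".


Word: "passage" (length 7)
Number of 2-grams = length - 2 + 1 = 7 - 2 + 1
= 6


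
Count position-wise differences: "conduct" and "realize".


Comparing character by character (same length = 7):
  Pos 0: 'c' vs 'r' !=
  Pos 1: 'o' vs 'e' !=
  Pos 2: 'n' vs 'a' !=
  Pos 3: 'd' vs 'l' !=
  Pos 4: 'u' vs 'i' !=
  Pos 5: 'c' vs 'z' !=
  Pos 6: 't' vs 'e' !=
Hamming distance = 7


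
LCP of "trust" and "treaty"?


Word 1: "trust"
Word 2: "treaty"
Comparing from start:
  Pos 0: 't' == 't'
  Pos 1: 'r' == 'r'
  Pos 2: 'u' != 'e' (stop)
LCP = "tr" (length 2)


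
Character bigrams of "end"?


Word: "end" (length 3)
Number of bigrams = 3 - 2 + 1 = 2
  Position 0: "en"
  Position 1: "nd"
Bigrams = "en", "nd"


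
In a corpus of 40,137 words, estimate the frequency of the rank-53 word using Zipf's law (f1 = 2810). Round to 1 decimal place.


Zipf's law: f(r) = f(1) / r
f(1) = 2810
f(53) = 2810 / 53
= 53.0 occurrences


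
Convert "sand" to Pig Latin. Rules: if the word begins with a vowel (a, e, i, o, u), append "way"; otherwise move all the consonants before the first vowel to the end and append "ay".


Word: "sand"
Starts with consonant(s) → move to end, add 'ay'
Consonant cluster: "s"
Pig Latin = "andsay"


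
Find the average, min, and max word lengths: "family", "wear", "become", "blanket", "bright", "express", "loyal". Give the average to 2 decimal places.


Lengths: "family"=6, "wear"=4, "become"=6, "blanket"=7, "bright"=6, "express"=7, "loyal"=5
Sum = 41, Count = 7
Average = 41/7 = 5.86
= avg=5.86, min=4, max=7


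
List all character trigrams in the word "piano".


Word: "piano" (length 5)
Number of trigrams = 5 - 3 + 1 = 3
  Position 0: "pia"
  Position 1: "ian"
  Position 2: "ano"
Trigrams = "pia", "ian", "ano"


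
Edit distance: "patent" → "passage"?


Word 1: "patent" (length 6)
Word 2: "passage" (length 7)
One optimal edit sequence (insert/delete/substitute each cost 1):
  1. keep 'p'
  2. keep 'a'
  3. insert 's'  (+1)
  4. substitute 't' -> 's'  (+1)
  5. substitute 'e' -> 'a'  (+1)
  6. substitute 'n' -> 'g'  (+1)
  7. substitute 't' -> 'e'  (+1)
Total edit operations: 5
Edit distance = 5


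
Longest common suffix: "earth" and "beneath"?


Word 1: "earth"
Word 2: "beneath"
Comparing from end:
  Pos -1: 'h' == 'h'
  Pos -2: 't' == 't'
  Pos -3: 'r' != 'a' (stop)
LCS = "th" (length 2)


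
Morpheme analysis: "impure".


Word: "impure"
Morphemes: im- | pure
Each morpheme carries meaning
= 2 morphemes


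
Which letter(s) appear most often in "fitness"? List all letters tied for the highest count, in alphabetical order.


Word: "fitness"
Letter counts:
  'e': 1
  'f': 1
  'i': 1
  'n': 1
  's': 2
  't': 1
Maximum count = 2
Most frequent = 's' (2 times each)


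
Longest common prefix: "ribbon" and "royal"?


Word 1: "ribbon"
Word 2: "royal"
Comparing from start:
  Pos 0: 'r' == 'r'
  Pos 1: 'i' != 'o' (stop)
LCP = "r" (length 1)


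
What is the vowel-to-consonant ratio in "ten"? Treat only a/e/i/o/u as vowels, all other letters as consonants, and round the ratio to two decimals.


Word: "ten"
Vowels (a,e,i,o,u): 1
Consonants: 2
Ratio = 1/2
= 0.50


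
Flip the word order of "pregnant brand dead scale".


Original: "pregnant brand dead scale"
Words (1..n): pregnant | brand | dead | scale
Reversed (n..1): scale | dead | brand | pregnant
Result = "scale dead brand pregnant"


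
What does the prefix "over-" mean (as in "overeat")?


Prefix: over-
As in: overeat -> over- + eat
Meaning = excessive


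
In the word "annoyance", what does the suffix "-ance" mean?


Suffix: -ance
Example: annoyance = annoy + -ance
Meaning = state of


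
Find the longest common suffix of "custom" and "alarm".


Word 1: "custom"
Word 2: "alarm"
Comparing from end:
  Pos -1: 'm' == 'm'
  Pos -2: 'o' != 'r' (stop)
LCS = "m" (length 1)


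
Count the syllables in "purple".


Word: "purple"
Syllable breakdown: pur / ple
Counting: 2 parts
= 2 syllables


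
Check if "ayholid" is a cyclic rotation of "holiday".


Word: "holiday", Candidate: "ayholid"
Method: check if candidate is substring of word+word
"holidayholiday" contains "ayholid"? Yes
Is rotation = Yes


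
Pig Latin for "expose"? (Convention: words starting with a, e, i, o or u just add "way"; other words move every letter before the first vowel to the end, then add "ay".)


Word: "expose"
Starts with vowel → add 'way'
Pig Latin = "exposeway"


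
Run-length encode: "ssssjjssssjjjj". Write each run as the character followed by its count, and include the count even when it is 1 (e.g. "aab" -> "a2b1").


String: "ssssjjssssjjjj"
Scanning for consecutive runs:
  's' x 4
  'j' x 2
  's' x 4
  'j' x 4
RLE = "s4j2s4j4"


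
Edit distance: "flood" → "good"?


Word 1: "flood" (length 5)
Word 2: "good" (length 4)
One optimal edit sequence (insert/delete/substitute each cost 1):
  1. delete 'f'  (+1)
  2. substitute 'l' -> 'g'  (+1)
  3. keep 'o'
  4. keep 'o'
  5. keep 'd'
Total edit operations: 2
Edit distance = 2


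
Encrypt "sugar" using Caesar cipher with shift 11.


Word: "sugar"
Shift: 11
Each letter → (letter + shift) mod 26:
  's' (18) + 11 = 3 → 'd'
  'u' (20) + 11 = 5 → 'f'
  'g' (6) + 11 = 17 → 'r'
  'a' (0) + 11 = 11 → 'l'
  'r' (17) + 11 = 2 → 'c'
Result = "dfrlc"


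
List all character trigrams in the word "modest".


Word: "modest" (length 6)
Number of trigrams = 6 - 3 + 1 = 4
  Position 0: "mod"
  Position 1: "ode"
  Position 2: "des"
  Position 3: "est"
Trigrams = "mod", "ode", "des", "est"


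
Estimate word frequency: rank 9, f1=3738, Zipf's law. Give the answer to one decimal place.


Zipf's law: f(r) = f(1) / r
f(1) = 3738
f(9) = 3738 / 9
= 415.3 occurrences


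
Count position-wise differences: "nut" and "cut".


Comparing character by character (same length = 3):
  Pos 0: 'n' vs 'c' !=
  Pos 1: 'u' vs 'u' =
  Pos 2: 't' vs 't' =
Hamming distance = 1


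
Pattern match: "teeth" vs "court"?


Pattern of "teeth": [0, 1, 1, 0, 2]
Pattern of "court": [0, 1, 2, 3, 4]
Patterns do not match
Same pattern = No


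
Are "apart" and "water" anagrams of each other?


Word 1: "apart" → sorted: aaprt
Word 2: "water" → sorted: aertw
Same letters? aaprt != aertw
Anagram = No


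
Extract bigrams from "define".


Word: "define" (length 6)
Number of bigrams = 6 - 2 + 1 = 5
  Position 0: "de"
  Position 1: "ef"
  Position 2: "fi"
  Position 3: "in"
  Position 4: "ne"
Bigrams = "de", "ef", "fi", "in", "ne"


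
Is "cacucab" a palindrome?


Word: "cacucab"
Reversed: "bacucac"
Forward == Backward? cacucab != bacucac
Palindrome = No


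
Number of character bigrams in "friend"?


Word: "friend" (length 6)
Number of 2-grams = length - 2 + 1 = 6 - 2 + 1
= 5


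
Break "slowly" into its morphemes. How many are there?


Word: "slowly"
Morphemes: slow + -ly
Each morpheme carries meaning
= 2 morphemes


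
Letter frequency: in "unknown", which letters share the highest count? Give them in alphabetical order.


Word: "unknown"
Letter counts:
  'k': 1
  'n': 3
  'o': 1
  'u': 1
  'w': 1
Maximum count = 3
Most frequent = 'n' (3 times each)


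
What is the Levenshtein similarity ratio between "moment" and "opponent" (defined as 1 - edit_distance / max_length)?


Word 1: "moment" (length 6)
Word 2: "opponent" (length 8)
One optimal edit sequence:
  1. insert 'o'  (+1)
  2. insert 'p'  (+1)
  3. substitute 'm' -> 'p'  (+1)
  4. keep 'o'
  5. substitute 'm' -> 'n'  (+1)
  6. keep 'e'
  7. keep 'n'
  8. keep 't'
Edit distance = 4
Max length = max(6, 8) = 8
Similarity = 1 - 4/8
= 0.5000


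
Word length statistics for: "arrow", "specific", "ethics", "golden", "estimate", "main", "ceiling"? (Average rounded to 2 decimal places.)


Lengths: "arrow"=5, "specific"=8, "ethics"=6, "golden"=6, "estimate"=8, "main"=4, "ceiling"=7
Sum = 44, Count = 7
Average = 44/7 = 6.29
= avg=6.29, min=4, max=8


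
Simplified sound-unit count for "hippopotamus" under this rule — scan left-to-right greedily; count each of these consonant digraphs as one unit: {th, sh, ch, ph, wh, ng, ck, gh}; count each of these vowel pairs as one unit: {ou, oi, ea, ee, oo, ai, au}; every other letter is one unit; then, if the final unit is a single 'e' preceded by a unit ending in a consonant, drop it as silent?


Word: "hippopotamus" (12 letters)
Left-to-right scan:
  1. 'h' (letter)
  2. 'i' (letter)
  3. 'p' (letter)
  4. 'p' (letter)
  5. 'o' (letter)
  6. 'p' (letter)
  7. 'o' (letter)
  8. 't' (letter)
  9. 'a' (letter)
  10. 'm' (letter)
  11. 'u' (letter)
  12. 's' (letter)
Units from scan: 12
Sound units = 12 units


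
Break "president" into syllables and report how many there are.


Word: "president"
Syllable breakdown: pres · i · dent
Counting: 3 parts
= 3 syllables


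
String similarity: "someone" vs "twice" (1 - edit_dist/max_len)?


Word 1: "someone" (length 7)
Word 2: "twice" (length 5)
One optimal edit sequence:
  1. delete 's'  (+1)
  2. delete 'o'  (+1)
  3. substitute 'm' -> 't'  (+1)
  4. substitute 'e' -> 'w'  (+1)
  5. substitute 'o' -> 'i'  (+1)
  6. substitute 'n' -> 'c'  (+1)
  7. keep 'e'
Edit distance = 6
Max length = max(7, 5) = 7
Similarity = 1 - 6/7
= 0.1429


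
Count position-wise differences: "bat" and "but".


Comparing character by character (same length = 3):
  Pos 0: 'b' vs 'b' =
  Pos 1: 'a' vs 'u' !=
  Pos 2: 't' vs 't' =
Hamming distance = 1


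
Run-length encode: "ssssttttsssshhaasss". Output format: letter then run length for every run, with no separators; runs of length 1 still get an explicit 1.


String: "ssssttttsssshhaasss"
Scanning for consecutive runs:
  's' x 4
  't' x 4
  's' x 4
  'h' x 2
  'a' x 2
  's' x 3
RLE = "s4t4s4h2a2s3"


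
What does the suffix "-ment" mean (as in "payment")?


Suffix: -ment
Example: payment (pay + -ment)
Meaning = result of action


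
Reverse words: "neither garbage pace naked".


Original: "neither garbage pace naked"
Words (1..n): neither | garbage | pace | naked
Reversed (n..1): naked | pace | garbage | neither
Result = "naked pace garbage neither"


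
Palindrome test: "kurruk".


Word: "kurruk"
Reversed: "kurruk"
Forward == Backward? kurruk == kurruk
Palindrome = Yes


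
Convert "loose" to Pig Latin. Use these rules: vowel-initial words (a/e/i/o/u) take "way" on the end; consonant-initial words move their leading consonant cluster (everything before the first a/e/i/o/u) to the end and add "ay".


Word: "loose"
Starts with consonant(s) → move to end, add 'ay'
Consonant cluster: "l"
Pig Latin = "ooselay"


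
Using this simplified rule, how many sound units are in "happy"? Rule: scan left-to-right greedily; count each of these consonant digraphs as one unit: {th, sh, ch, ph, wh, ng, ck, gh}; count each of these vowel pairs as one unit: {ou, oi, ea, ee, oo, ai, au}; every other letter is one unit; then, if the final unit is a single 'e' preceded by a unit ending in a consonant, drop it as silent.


Word: "happy" (5 letters)
Left-to-right scan:
  [1] 'h' (letter)
  [2] 'a' (letter)
  [3] 'p' (letter)
  [4] 'p' (letter)
  [5] 'y' (letter)
Units from scan: 5
Sound units = 5 units


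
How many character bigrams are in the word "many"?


Word: "many" (length 4)
Number of 2-grams = length - 2 + 1 = 4 - 2 + 1
= 3


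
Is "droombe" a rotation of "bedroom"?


Word: "bedroom", Candidate: "droombe"
Method: check if candidate is substring of word+word
"bedroombedroom" contains "droombe"? Yes
Is rotation = Yes


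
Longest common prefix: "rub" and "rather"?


Word 1: "rub"
Word 2: "rather"
Comparing from start:
  Pos 0: 'r' == 'r'
  Pos 1: 'u' != 'a' (stop)
LCP = "r" (length 1)


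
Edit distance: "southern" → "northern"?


Word 1: "southern" (length 8)
Word 2: "northern" (length 8)
One optimal edit sequence (insert/delete/substitute each cost 1):
  1. substitute 's' -> 'n'  (+1)
  2. keep 'o'
  3. substitute 'u' -> 'r'  (+1)
  4. keep 't'
  5. keep 'h'
  6. keep 'e'
  7. keep 'r'
  8. keep 'n'
Total edit operations: 2
Edit distance = 2


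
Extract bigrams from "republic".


Word: "republic" (length 8)
Number of bigrams = 8 - 2 + 1 = 7
  Position 0: "re"
  Position 1: "ep"
  Position 2: "pu"
  Position 3: "ub"
  Position 4: "bl"
  Position 5: "li"
  Position 6: "ic"
Bigrams = "re", "ep", "pu", "ub", "bl", "li", "ic"


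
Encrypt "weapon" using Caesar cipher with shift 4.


Word: "weapon"
Shift: 4
Each letter → (letter + shift) mod 26:
  'w' (22) + 4 = 0 → 'a'
  'e' (4) + 4 = 8 → 'i'
  'a' (0) + 4 = 4 → 'e'
  'p' (15) + 4 = 19 → 't'
  'o' (14) + 4 = 18 → 's'
  'n' (13) + 4 = 17 → 'r'
Result = "aietsr"


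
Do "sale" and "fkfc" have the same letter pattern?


Pattern of "sale": [0, 1, 2, 3]
Pattern of "fkfc": [0, 1, 0, 2]
Patterns do not match
Same pattern = No


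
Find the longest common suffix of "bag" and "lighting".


Word 1: "bag"
Word 2: "lighting"
Comparing from end:
  Pos -1: 'g' == 'g'
  Pos -2: 'a' != 'n' (stop)
LCS = "g" (length 1)


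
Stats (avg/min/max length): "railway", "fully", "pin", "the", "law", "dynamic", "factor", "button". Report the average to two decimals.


Lengths: "railway"=7, "fully"=5, "pin"=3, "the"=3, "law"=3, "dynamic"=7, "factor"=6, "button"=6
Sum = 40, Count = 8
Average = 40/8 = 5.00
= avg=5.00, min=3, max=7


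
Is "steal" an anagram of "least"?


Word 1: "least" → sorted: aelst
Word 2: "steal" → sorted: aelst
Same letters? aelst == aelst
Anagram = Yes


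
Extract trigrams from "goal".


Word: "goal" (length 4)
Number of trigrams = 4 - 3 + 1 = 2
  Position 0: "goa"
  Position 1: "oal"
Trigrams = "goa", "oal"


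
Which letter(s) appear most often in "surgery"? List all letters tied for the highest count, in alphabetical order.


Word: "surgery"
Letter counts:
  'e': 1
  'g': 1
  'r': 2
  's': 1
  'u': 1
  'y': 1
Maximum count = 2
Most frequent = 'r' (2 times each)


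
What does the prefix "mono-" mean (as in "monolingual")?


Prefix: mono-
As in: monolingual -> mono- + lingual
Meaning = one


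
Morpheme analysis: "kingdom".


Word: "kingdom"
Morphemes: king + -dom
Each morpheme carries meaning
= 2 morphemes


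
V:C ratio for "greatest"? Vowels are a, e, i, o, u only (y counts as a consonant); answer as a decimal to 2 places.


Word: "greatest"
Vowels (a,e,i,o,u): 3
Consonants: 5
Ratio = 3/5
= 0.60


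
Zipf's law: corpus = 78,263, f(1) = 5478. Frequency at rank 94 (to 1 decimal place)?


Zipf's law: f(r) = f(1) / r
f(1) = 5478
f(94) = 5478 / 94
= 58.3 occurrences


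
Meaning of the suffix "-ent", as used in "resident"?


Suffix: -ent
Example: resident = reside + -ent, with a spelling change
Meaning = one who / that which


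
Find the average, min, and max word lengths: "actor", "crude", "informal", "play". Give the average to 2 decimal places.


Lengths: "actor"=5, "crude"=5, "informal"=8, "play"=4
Sum = 22, Count = 4
Average = 22/4 = 5.50
= avg=5.50, min=4, max=8


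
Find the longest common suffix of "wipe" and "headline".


Word 1: "wipe"
Word 2: "headline"
Comparing from end:
  Pos -1: 'e' == 'e'
  Pos -2: 'p' != 'n' (stop)
LCS = "e" (length 1)


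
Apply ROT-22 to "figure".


Word: "figure"
Shift: 22
Each letter → (letter + shift) mod 26:
  'f' (5) + 22 = 1 → 'b'
  'i' (8) + 22 = 4 → 'e'
  'g' (6) + 22 = 2 → 'c'
  'u' (20) + 22 = 16 → 'q'
  'r' (17) + 22 = 13 → 'n'
  'e' (4) + 22 = 0 → 'a'
Result = "becqna"


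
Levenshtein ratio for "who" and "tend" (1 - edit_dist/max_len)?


Word 1: "who" (length 3)
Word 2: "tend" (length 4)
One optimal edit sequence:
  1. insert 't'  (+1)
  2. substitute 'w' -> 'e'  (+1)
  3. substitute 'h' -> 'n'  (+1)
  4. substitute 'o' -> 'd'  (+1)
Edit distance = 4
Max length = max(3, 4) = 4
Similarity = 1 - 4/4
= 0.0000


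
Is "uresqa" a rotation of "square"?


Word: "square", Candidate: "uresqa"
Method: check if candidate is substring of word+word
"squaresquare" contains "uresqa"? No
Is rotation = No


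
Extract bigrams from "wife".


Word: "wife" (length 4)
Number of bigrams = 4 - 2 + 1 = 3
  Position 0: "wi"
  Position 1: "if"
  Position 2: "fe"
Bigrams = "wi", "if", "fe"


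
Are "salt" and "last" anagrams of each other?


Word 1: "salt" → sorted: alst
Word 2: "last" → sorted: alst
Same letters? alst == alst
Anagram = Yes


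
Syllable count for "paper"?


Word: "paper"
Syllable breakdown: pa-per
Counting: 2 parts
= 2 syllables


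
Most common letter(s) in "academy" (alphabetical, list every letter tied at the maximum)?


Word: "academy"
Letter counts:
  'a': 2
  'c': 1
  'd': 1
  'e': 1
  'm': 1
  'y': 1
Maximum count = 2
Most frequent = 'a' (2 times each)


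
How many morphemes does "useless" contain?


Word: "useless"
Morphemes: use / -less
Each morpheme carries meaning
= 2 morphemes


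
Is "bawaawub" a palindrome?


Word: "bawaawub"
Reversed: "buwaawab"
Forward == Backward? bawaawub != buwaawab
Palindrome = No


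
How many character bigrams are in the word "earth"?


Word: "earth" (length 5)
Number of 2-grams = length - 2 + 1 = 5 - 2 + 1
= 4


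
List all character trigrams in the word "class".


Word: "class" (length 5)
Number of trigrams = 5 - 3 + 1 = 3
  Position 0: "cla"
  Position 1: "las"
  Position 2: "ass"
Trigrams = "cla", "las", "ass"


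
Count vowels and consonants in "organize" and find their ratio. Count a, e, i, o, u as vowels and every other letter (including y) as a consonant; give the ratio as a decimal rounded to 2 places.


Word: "organize"
Vowels (a,e,i,o,u): 4
Consonants: 4
Ratio = 4/4
= 1.00


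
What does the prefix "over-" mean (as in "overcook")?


Prefix: over-
Example: overcook (over- + cook)
Meaning = excessive


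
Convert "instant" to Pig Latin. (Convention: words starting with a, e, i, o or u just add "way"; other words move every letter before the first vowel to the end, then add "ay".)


Word: "instant"
Starts with vowel → add 'way'
Pig Latin = "instantway"


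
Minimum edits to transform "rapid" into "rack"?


Word 1: "rapid" (length 5)
Word 2: "rack" (length 4)
One optimal edit sequence (insert/delete/substitute each cost 1):
  1. keep 'r'
  2. keep 'a'
  3. delete 'p'  (+1)
  4. substitute 'i' -> 'c'  (+1)
  5. substitute 'd' -> 'k'  (+1)
Total edit operations: 3
Edit distance = 3


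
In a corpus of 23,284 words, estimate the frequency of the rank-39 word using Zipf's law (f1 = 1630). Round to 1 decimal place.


Zipf's law: f(r) = f(1) / r
f(1) = 1630
f(39) = 1630 / 39
= 41.8 occurrences


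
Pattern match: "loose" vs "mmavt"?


Pattern of "loose": [0, 1, 1, 2, 3]
Pattern of "mmavt": [0, 0, 1, 2, 3]
Patterns do not match
Same pattern = No


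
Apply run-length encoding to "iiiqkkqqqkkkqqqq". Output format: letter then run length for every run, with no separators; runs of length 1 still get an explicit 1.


String: "iiiqkkqqqkkkqqqq"
Scanning for consecutive runs:
  'i' x 3
  'q' x 1
  'k' x 2
  'q' x 3
  'k' x 3
  'q' x 4
RLE = "i3q1k2q3k3q4"


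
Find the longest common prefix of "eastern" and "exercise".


Word 1: "eastern"
Word 2: "exercise"
Comparing from start:
  Pos 0: 'e' == 'e'
  Pos 1: 'a' != 'x' (stop)
LCP = "e" (length 1)


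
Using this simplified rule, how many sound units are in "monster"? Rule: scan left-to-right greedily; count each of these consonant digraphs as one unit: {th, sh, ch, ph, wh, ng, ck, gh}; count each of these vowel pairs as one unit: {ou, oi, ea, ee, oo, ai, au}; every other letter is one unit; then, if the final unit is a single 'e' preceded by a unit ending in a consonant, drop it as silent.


Word: "monster" (7 letters)
Left-to-right scan:
  1. 'm' (letter)
  2. 'o' (letter)
  3. 'n' (letter)
  4. 's' (letter)
  5. 't' (letter)
  6. 'e' (letter)
  7. 'r' (letter)
Units from scan: 7
Sound units = 7 units


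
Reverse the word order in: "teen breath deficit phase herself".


Original: "teen breath deficit phase herself"
Words (1..n): teen | breath | deficit | phase | herself
Reversed (n..1): herself | phase | deficit | breath | teen
Result = "herself phase deficit breath teen"


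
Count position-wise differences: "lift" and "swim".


Comparing character by character (same length = 4):
  Pos 0: 'l' vs 's' !=
  Pos 1: 'i' vs 'w' !=
  Pos 2: 'f' vs 'i' !=
  Pos 3: 't' vs 'm' !=
Hamming distance = 4


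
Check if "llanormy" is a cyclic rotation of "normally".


Word: "normally", Candidate: "llanormy"
Method: check if candidate is substring of word+word
"normallynormally" contains "llanormy"? No
Is rotation = No


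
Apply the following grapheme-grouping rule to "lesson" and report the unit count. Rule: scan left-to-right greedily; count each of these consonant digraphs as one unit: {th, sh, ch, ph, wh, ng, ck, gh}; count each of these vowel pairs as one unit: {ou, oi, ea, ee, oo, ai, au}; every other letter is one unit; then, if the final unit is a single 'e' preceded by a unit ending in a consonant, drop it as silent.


Word: "lesson" (6 letters)
Left-to-right scan:
  [1] 'l' (letter)
  [2] 'e' (letter)
  [3] 's' (letter)
  [4] 's' (letter)
  [5] 'o' (letter)
  [6] 'n' (letter)
Units from scan: 6
Sound units = 6 units


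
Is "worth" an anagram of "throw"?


Word 1: "throw" → sorted: hortw
Word 2: "worth" → sorted: hortw
Same letters? hortw == hortw
Anagram = Yes


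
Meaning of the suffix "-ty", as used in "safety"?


Suffix: -ty
As in: safety -> safe + -ty
Meaning = quality of


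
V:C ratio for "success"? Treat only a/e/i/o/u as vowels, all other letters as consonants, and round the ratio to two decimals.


Word: "success"
Vowels (a,e,i,o,u): 2
Consonants: 5
Ratio = 2/5
= 0.40


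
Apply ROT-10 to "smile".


Word: "smile"
Shift: 10
Each letter → (letter + shift) mod 26:
  's' (18) + 10 = 2 → 'c'
  'm' (12) + 10 = 22 → 'w'
  'i' (8) + 10 = 18 → 's'
  'l' (11) + 10 = 21 → 'v'
  'e' (4) + 10 = 14 → 'o'
Result = "cwsvo"


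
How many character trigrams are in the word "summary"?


Word: "summary" (length 7)
Number of 3-grams = length - 3 + 1 = 7 - 3 + 1
= 5


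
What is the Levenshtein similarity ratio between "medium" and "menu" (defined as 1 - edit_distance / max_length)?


Word 1: "medium" (length 6)
Word 2: "menu" (length 4)
One optimal edit sequence:
  1. keep 'm'
  2. keep 'e'
  3. delete 'd'  (+1)
  4. substitute 'i' -> 'n'  (+1)
  5. keep 'u'
  6. delete 'm'  (+1)
Edit distance = 3
Max length = max(6, 4) = 6
Similarity = 1 - 3/6
= 0.5000


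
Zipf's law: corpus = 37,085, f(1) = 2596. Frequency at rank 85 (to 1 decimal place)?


Zipf's law: f(r) = f(1) / r
f(1) = 2596
f(85) = 2596 / 85
= 30.5 occurrences


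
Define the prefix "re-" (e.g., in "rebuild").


Prefix: re-
As in: rebuild -> re- + build
Meaning = again


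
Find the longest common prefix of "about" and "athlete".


Word 1: "about"
Word 2: "athlete"
Comparing from start:
  Pos 0: 'a' == 'a'
  Pos 1: 'b' != 't' (stop)
LCP = "a" (length 1)


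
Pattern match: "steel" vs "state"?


Pattern of "steel": [0, 1, 2, 2, 3]
Pattern of "state": [0, 1, 2, 1, 3]
Patterns do not match
Same pattern = No


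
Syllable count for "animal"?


Word: "animal"
Syllable breakdown: an · i · mal
Counting: 3 parts
= 3 syllables


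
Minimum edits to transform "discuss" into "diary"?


Word 1: "discuss" (length 7)
Word 2: "diary" (length 5)
One optimal edit sequence (insert/delete/substitute each cost 1):
  1. keep 'd'
  2. keep 'i'
  3. delete 's'  (+1)
  4. delete 'c'  (+1)
  5. substitute 'u' -> 'a'  (+1)
  6. substitute 's' -> 'r'  (+1)
  7. substitute 's' -> 'y'  (+1)
Total edit operations: 5
Edit distance = 5


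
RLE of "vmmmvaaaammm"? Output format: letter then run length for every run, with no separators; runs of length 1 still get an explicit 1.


String: "vmmmvaaaammm"
Scanning for consecutive runs:
  'v' x 1
  'm' x 3
  'v' x 1
  'a' x 4
  'm' x 3
RLE = "v1m3v1a4m3"


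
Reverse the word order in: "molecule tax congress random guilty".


Original: "molecule tax congress random guilty"
Words (1..n): molecule | tax | congress | random | guilty
Reversed (n..1): guilty | random | congress | tax | molecule
Result = "guilty random congress tax molecule"


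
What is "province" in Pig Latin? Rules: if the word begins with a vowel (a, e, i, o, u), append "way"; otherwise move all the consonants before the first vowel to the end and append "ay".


Word: "province"
Starts with consonant(s) → move to end, add 'ay'
Consonant cluster: "pr"
Pig Latin = "ovincepray"


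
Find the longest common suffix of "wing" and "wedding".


Word 1: "wing"
Word 2: "wedding"
Comparing from end:
  Pos -1: 'g' == 'g'
  Pos -2: 'n' == 'n'
  Pos -3: 'i' == 'i'
  Pos -4: 'w' != 'd' (stop)
LCS = "ing" (length 3)


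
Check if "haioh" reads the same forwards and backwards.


Word: "haioh"
Reversed: "hoiah"
Forward == Backward? haioh != hoiah
Palindrome = No


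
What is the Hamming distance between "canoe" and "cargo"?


Comparing character by character (same length = 5):
  Pos 0: 'c' vs 'c' =
  Pos 1: 'a' vs 'a' =
  Pos 2: 'n' vs 'r' !=
  Pos 3: 'o' vs 'g' !=
  Pos 4: 'e' vs 'o' !=
Hamming distance = 3


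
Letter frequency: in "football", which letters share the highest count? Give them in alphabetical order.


Word: "football"
Letter counts:
  'a': 1
  'b': 1
  'f': 1
  'l': 2
  'o': 2
  't': 1
Maximum count = 2
Most frequent = 'l', 'o' (2 times each)


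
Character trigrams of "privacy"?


Word: "privacy" (length 7)
Number of trigrams = 7 - 3 + 1 = 5
  Position 0: "pri"
  Position 1: "riv"
  Position 2: "iva"
  Position 3: "vac"
  Position 4: "acy"
Trigrams = "pri", "riv", "iva", "vac", "acy"


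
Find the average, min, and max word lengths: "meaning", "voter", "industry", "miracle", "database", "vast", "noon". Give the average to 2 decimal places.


Lengths: "meaning"=7, "voter"=5, "industry"=8, "miracle"=7, "database"=8, "vast"=4, "noon"=4
Sum = 43, Count = 7
Average = 43/7 = 6.14
= avg=6.14, min=4, max=8


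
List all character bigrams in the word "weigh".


Word: "weigh" (length 5)
Number of bigrams = 5 - 2 + 1 = 4
  Position 0: "we"
  Position 1: "ei"
  Position 2: "ig"
  Position 3: "gh"
Bigrams = "we", "ei", "ig", "gh"


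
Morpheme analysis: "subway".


Word: "subway"
Morphemes: sub- | way
Each morpheme carries meaning
= 2 morphemes


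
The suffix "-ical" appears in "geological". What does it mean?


Suffix: -ical
Example: geological = geology + -ical, with a spelling change
Meaning = relating to


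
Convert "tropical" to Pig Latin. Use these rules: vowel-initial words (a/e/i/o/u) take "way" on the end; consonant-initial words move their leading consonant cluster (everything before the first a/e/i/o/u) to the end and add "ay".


Word: "tropical"
Starts with consonant(s) → move to end, add 'ay'
Consonant cluster: "tr"
Pig Latin = "opicaltray"


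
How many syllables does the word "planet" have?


Word: "planet"
Syllable breakdown: plan | et
Counting: 2 parts
= 2 syllables


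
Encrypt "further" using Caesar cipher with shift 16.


Word: "further"
Shift: 16
Each letter → (letter + shift) mod 26:
  'f' (5) + 16 = 21 → 'v'
  'u' (20) + 16 = 10 → 'k'
  'r' (17) + 16 = 7 → 'h'
  't' (19) + 16 = 9 → 'j'
  'h' (7) + 16 = 23 → 'x'
  'e' (4) + 16 = 20 → 'u'
  'r' (17) + 16 = 7 → 'h'
Result = "vkhjxuh"


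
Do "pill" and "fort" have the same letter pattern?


Pattern of "pill": [0, 1, 2, 2]
Pattern of "fort": [0, 1, 2, 3]
Patterns do not match
Same pattern = No


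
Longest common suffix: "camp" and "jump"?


Word 1: "camp"
Word 2: "jump"
Comparing from end:
  Pos -1: 'p' == 'p'
  Pos -2: 'm' == 'm'
  Pos -3: 'a' != 'u' (stop)
LCS = "mp" (length 2)


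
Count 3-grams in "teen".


Word: "teen" (length 4)
Number of 3-grams = length - 3 + 1 = 4 - 3 + 1
= 2


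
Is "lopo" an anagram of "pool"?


Word 1: "pool" → sorted: loop
Word 2: "lopo" → sorted: loop
Same letters? loop == loop
Anagram = Yes


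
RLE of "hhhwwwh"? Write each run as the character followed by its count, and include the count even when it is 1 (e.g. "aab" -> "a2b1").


String: "hhhwwwh"
Scanning for consecutive runs:
  'h' x 3
  'w' x 3
  'h' x 1
RLE = "h3w3h1"


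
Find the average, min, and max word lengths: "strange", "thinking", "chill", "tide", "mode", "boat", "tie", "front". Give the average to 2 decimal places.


Lengths: "strange"=7, "thinking"=8, "chill"=5, "tide"=4, "mode"=4, "boat"=4, "tie"=3, "front"=5
Sum = 40, Count = 8
Average = 40/8 = 5.00
= avg=5.00, min=3, max=8


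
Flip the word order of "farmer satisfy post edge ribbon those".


Original: "farmer satisfy post edge ribbon those"
Words (1..n): farmer | satisfy | post | edge | ribbon | those
Reversed (n..1): those | ribbon | edge | post | satisfy | farmer
Result = "those ribbon edge post satisfy farmer"


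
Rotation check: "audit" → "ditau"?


Word: "audit", Candidate: "ditau"
Method: check if candidate is substring of word+word
"auditaudit" contains "ditau"? Yes
Is rotation = Yes


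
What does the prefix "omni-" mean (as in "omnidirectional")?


Prefix: omni-
Example: omnidirectional = omni- + directional
Meaning = all


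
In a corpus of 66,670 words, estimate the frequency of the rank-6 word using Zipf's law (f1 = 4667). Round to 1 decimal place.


Zipf's law: f(r) = f(1) / r
f(1) = 4667
f(6) = 4667 / 6
= 777.8 occurrences


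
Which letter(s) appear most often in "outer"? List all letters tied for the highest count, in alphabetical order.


Word: "outer"
Letter counts:
  'e': 1
  'o': 1
  'r': 1
  't': 1
  'u': 1
Maximum count = 1
Most frequent = 'e', 'o', 'r', 't', 'u' (1 time each)


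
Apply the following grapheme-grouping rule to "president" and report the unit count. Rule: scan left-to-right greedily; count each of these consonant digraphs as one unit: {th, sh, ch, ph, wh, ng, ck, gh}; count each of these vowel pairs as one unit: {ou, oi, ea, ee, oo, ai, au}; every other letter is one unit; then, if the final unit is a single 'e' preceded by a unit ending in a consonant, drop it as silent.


Word: "president" (9 letters)
Left-to-right scan:
  1. 'p' (letter)
  2. 'r' (letter)
  3. 'e' (letter)
  4. 's' (letter)
  5. 'i' (letter)
  6. 'd' (letter)
  7. 'e' (letter)
  8. 'n' (letter)
  9. 't' (letter)
Units from scan: 9
Sound units = 9 units


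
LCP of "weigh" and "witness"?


Word 1: "weigh"
Word 2: "witness"
Comparing from start:
  Pos 0: 'w' == 'w'
  Pos 1: 'e' != 'i' (stop)
LCP = "w" (length 1)


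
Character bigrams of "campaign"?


Word: "campaign" (length 8)
Number of bigrams = 8 - 2 + 1 = 7
  Position 0: "ca"
  Position 1: "am"
  Position 2: "mp"
  Position 3: "pa"
  Position 4: "ai"
  Position 5: "ig"
  Position 6: "gn"
Bigrams = "ca", "am", "mp", "pa", "ai", "ig", "gn"


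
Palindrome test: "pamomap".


Word: "pamomap"
Reversed: "pamomap"
Forward == Backward? pamomap == pamomap
Palindrome = Yes


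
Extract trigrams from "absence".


Word: "absence" (length 7)
Number of trigrams = 7 - 3 + 1 = 5
  Position 0: "abs"
  Position 1: "bse"
  Position 2: "sen"
  Position 3: "enc"
  Position 4: "nce"
Trigrams = "abs", "bse", "sen", "enc", "nce"


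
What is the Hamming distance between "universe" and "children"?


Comparing character by character (same length = 8):
  Pos 0: 'u' vs 'c' !=
  Pos 1: 'n' vs 'h' !=
  Pos 2: 'i' vs 'i' =
  Pos 3: 'v' vs 'l' !=
  Pos 4: 'e' vs 'd' !=
  Pos 5: 'r' vs 'r' =
  Pos 6: 's' vs 'e' !=
  Pos 7: 'e' vs 'n' !=
Hamming distance = 6


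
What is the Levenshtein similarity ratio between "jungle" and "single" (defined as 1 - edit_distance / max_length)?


Word 1: "jungle" (length 6)
Word 2: "single" (length 6)
One optimal edit sequence:
  1. substitute 'j' -> 's'  (+1)
  2. substitute 'u' -> 'i'  (+1)
  3. keep 'n'
  4. keep 'g'
  5. keep 'l'
  6. keep 'e'
Edit distance = 2
Max length = max(6, 6) = 6
Similarity = 1 - 2/6
= 0.6667


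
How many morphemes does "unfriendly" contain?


Word: "unfriendly"
Morphemes: un- | friend | -ly
Each morpheme carries meaning
= 3 morphemes


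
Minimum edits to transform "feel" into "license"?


Word 1: "feel" (length 4)
Word 2: "license" (length 7)
One optimal edit sequence (insert/delete/substitute each cost 1):
  1. insert 'l'  (+1)
  2. insert 'i'  (+1)
  3. substitute 'f' -> 'c'  (+1)
  4. keep 'e'
  5. insert 'n'  (+1)
  6. substitute 'e' -> 's'  (+1)
  7. substitute 'l' -> 'e'  (+1)
Total edit operations: 6
Edit distance = 6


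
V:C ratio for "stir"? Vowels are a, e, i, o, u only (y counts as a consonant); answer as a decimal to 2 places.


Word: "stir"
Vowels (a,e,i,o,u): 1
Consonants: 3
Ratio = 1/3
= 0.33


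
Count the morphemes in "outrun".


Word: "outrun"
Morphemes: out- / run
Each morpheme carries meaning
= 2 morphemes


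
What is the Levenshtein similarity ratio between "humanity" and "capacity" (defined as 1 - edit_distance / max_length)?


Word 1: "humanity" (length 8)
Word 2: "capacity" (length 8)
One optimal edit sequence:
  1. substitute 'h' -> 'c'  (+1)
  2. substitute 'u' -> 'a'  (+1)
  3. substitute 'm' -> 'p'  (+1)
  4. keep 'a'
  5. substitute 'n' -> 'c'  (+1)
  6. keep 'i'
  7. keep 't'
  8. keep 'y'
Edit distance = 4
Max length = max(8, 8) = 8
Similarity = 1 - 4/8
= 0.5000


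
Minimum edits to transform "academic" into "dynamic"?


Word 1: "academic" (length 8)
Word 2: "dynamic" (length 7)
One optimal edit sequence (insert/delete/substitute each cost 1):
  1. delete 'a'  (+1)
  2. substitute 'c' -> 'd'  (+1)
  3. substitute 'a' -> 'y'  (+1)
  4. substitute 'd' -> 'n'  (+1)
  5. substitute 'e' -> 'a'  (+1)
  6. keep 'm'
  7. keep 'i'
  8. keep 'c'
Total edit operations: 5
Edit distance = 5


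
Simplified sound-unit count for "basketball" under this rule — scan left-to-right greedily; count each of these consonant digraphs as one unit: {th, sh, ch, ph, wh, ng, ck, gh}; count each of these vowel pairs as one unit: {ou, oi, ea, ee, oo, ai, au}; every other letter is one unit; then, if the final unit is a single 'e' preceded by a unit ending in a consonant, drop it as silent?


Word: "basketball" (10 letters)
Left-to-right scan:
  [1] 'b' (letter)
  [2] 'a' (letter)
  [3] 's' (letter)
  [4] 'k' (letter)
  [5] 'e' (letter)
  [6] 't' (letter)
  [7] 'b' (letter)
  [8] 'a' (letter)
  [9] 'l' (letter)
  [10] 'l' (letter)
Units from scan: 10
Sound units = 10 units


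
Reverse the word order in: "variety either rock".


Original: "variety either rock"
Words (1..n): variety | either | rock
Reversed (n..1): rock | either | variety
Result = "rock either variety"


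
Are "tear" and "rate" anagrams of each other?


Word 1: "tear" → sorted: aert
Word 2: "rate" → sorted: aert
Same letters? aert == aert
Anagram = Yes


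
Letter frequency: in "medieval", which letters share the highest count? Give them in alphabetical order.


Word: "medieval"
Letter counts:
  'a': 1
  'd': 1
  'e': 2
  'i': 1
  'l': 1
  'm': 1
  'v': 1
Maximum count = 2
Most frequent = 'e' (2 times each)


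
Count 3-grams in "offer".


Word: "offer" (length 5)
Number of 3-grams = length - 3 + 1 = 5 - 3 + 1
= 3


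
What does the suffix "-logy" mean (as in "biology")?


Suffix: -logy
As in: biology -> bio- + -logy
Meaning = study of


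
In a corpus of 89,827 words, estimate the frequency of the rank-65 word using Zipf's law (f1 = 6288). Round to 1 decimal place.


Zipf's law: f(r) = f(1) / r
f(1) = 6288
f(65) = 6288 / 65
= 96.7 occurrences


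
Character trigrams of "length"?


Word: "length" (length 6)
Number of trigrams = 6 - 3 + 1 = 4
  Position 0: "len"
  Position 1: "eng"
  Position 2: "ngt"
  Position 3: "gth"
Trigrams = "len", "eng", "ngt", "gth"


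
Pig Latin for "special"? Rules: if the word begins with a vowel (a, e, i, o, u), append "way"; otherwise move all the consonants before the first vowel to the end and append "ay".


Word: "special"
Starts with consonant(s) → move to end, add 'ay'
Consonant cluster: "sp"
Pig Latin = "ecialspay"


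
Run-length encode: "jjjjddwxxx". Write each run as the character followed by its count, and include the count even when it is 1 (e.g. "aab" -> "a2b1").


String: "jjjjddwxxx"
Scanning for consecutive runs:
  'j' x 4
  'd' x 2
  'w' x 1
  'x' x 3
RLE = "j4d2w1x3"


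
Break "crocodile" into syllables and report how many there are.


Word: "crocodile"
Syllable breakdown: croc-o-dile
Counting: 3 parts
= 3 syllables


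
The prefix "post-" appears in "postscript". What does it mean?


Prefix: post-
Example: postscript = post- + script
Meaning = after


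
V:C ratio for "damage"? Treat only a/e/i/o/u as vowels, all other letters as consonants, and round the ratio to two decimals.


Word: "damage"
Vowels (a,e,i,o,u): 3
Consonants: 3
Ratio = 3/3
= 1.00


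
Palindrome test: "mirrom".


Word: "mirrom"
Reversed: "morrim"
Forward == Backward? mirrom != morrim
Palindrome = No


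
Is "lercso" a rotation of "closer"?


Word: "closer", Candidate: "lercso"
Method: check if candidate is substring of word+word
"closercloser" contains "lercso"? No
Is rotation = No


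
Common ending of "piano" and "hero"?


Word 1: "piano"
Word 2: "hero"
Comparing from end:
  Pos -1: 'o' == 'o'
  Pos -2: 'n' != 'r' (stop)
LCS = "o" (length 1)


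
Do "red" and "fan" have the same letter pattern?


Pattern of "red": [0, 1, 2]
Pattern of "fan": [0, 1, 2]
Patterns match
Same pattern = Yes


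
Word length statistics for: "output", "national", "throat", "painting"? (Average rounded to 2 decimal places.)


Lengths: "output"=6, "national"=8, "throat"=6, "painting"=8
Sum = 28, Count = 4
Average = 28/4 = 7.00
= avg=7.00, min=6, max=8


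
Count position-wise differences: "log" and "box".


Comparing character by character (same length = 3):
  Pos 0: 'l' vs 'b' !=
  Pos 1: 'o' vs 'o' =
  Pos 2: 'g' vs 'x' !=
Hamming distance = 2


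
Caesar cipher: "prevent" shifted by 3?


Word: "prevent"
Shift: 3
Each letter → (letter + shift) mod 26:
  'p' (15) + 3 = 18 → 's'
  'r' (17) + 3 = 20 → 'u'
  'e' (4) + 3 = 7 → 'h'
  'v' (21) + 3 = 24 → 'y'
  'e' (4) + 3 = 7 → 'h'
  'n' (13) + 3 = 16 → 'q'
  't' (19) + 3 = 22 → 'w'
Result = "suhyhqw"


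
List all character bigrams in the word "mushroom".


Word: "mushroom" (length 8)
Number of bigrams = 8 - 2 + 1 = 7
  Position 0: "mu"
  Position 1: "us"
  Position 2: "sh"
  Position 3: "hr"
  Position 4: "ro"
  Position 5: "oo"
  Position 6: "om"
Bigrams = "mu", "us", "sh", "hr", "ro", "oo", "om"


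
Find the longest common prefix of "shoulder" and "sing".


Word 1: "shoulder"
Word 2: "sing"
Comparing from start:
  Pos 0: 's' == 's'
  Pos 1: 'h' != 'i' (stop)
LCP = "s" (length 1)


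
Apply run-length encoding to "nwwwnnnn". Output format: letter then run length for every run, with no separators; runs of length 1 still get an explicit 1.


String: "nwwwnnnn"
Scanning for consecutive runs:
  'n' x 1
  'w' x 3
  'n' x 4
RLE = "n1w3n4"


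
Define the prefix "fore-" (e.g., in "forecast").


Prefix: fore-
As in: forecast -> fore- + cast
Meaning = before
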